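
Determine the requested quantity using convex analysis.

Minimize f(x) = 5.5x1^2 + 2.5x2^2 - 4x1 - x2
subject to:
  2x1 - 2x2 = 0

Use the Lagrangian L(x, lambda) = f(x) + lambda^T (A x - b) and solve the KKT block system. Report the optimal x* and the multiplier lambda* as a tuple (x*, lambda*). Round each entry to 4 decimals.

Form the Lagrangian:
  L(x, lambda) = (1/2) x^T Q x + c^T x + lambda^T (A x - b)
Stationarity (grad_x L = 0): Q x + c + A^T lambda = 0.
Primal feasibility: A x = b.

This gives the KKT block system:
  [ Q   A^T ] [ x     ]   [-c ]
  [ A    0  ] [ lambda ] = [ b ]

Solving the linear system:
  x*      = (0.3125, 0.3125)
  lambda* = (0.2812)
  f(x*)   = -0.7812

x* = (0.3125, 0.3125), lambda* = (0.2812)


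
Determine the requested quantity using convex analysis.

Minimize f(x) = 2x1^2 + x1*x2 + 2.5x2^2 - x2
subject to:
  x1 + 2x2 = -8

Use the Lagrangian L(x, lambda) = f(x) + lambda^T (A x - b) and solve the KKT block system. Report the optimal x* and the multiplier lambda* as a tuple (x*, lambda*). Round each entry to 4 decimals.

Form the Lagrangian:
  L(x, lambda) = (1/2) x^T Q x + c^T x + lambda^T (A x - b)
Stationarity (grad_x L = 0): Q x + c + A^T lambda = 0.
Primal feasibility: A x = b.

This gives the KKT block system:
  [ Q   A^T ] [ x     ]   [-c ]
  [ A    0  ] [ lambda ] = [ b ]

Solving the linear system:
  x*      = (-1.5294, -3.2353)
  lambda* = (9.3529)
  f(x*)   = 39.0294

x* = (-1.5294, -3.2353), lambda* = (9.3529)


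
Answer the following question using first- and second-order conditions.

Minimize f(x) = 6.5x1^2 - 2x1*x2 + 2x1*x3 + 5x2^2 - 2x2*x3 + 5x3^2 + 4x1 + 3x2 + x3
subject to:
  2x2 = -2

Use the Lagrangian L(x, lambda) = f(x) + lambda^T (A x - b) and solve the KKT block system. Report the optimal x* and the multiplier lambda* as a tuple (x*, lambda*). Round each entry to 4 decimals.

Form the Lagrangian:
  L(x, lambda) = (1/2) x^T Q x + c^T x + lambda^T (A x - b)
Stationarity (grad_x L = 0): Q x + c + A^T lambda = 0.
Primal feasibility: A x = b.

This gives the KKT block system:
  [ Q   A^T ] [ x     ]   [-c ]
  [ A    0  ] [ lambda ] = [ b ]

Solving the linear system:
  x*      = (-0.4286, -1, -0.2143)
  lambda* = (2.8571)
  f(x*)   = 0.3929

x* = (-0.4286, -1, -0.2143), lambda* = (2.8571)


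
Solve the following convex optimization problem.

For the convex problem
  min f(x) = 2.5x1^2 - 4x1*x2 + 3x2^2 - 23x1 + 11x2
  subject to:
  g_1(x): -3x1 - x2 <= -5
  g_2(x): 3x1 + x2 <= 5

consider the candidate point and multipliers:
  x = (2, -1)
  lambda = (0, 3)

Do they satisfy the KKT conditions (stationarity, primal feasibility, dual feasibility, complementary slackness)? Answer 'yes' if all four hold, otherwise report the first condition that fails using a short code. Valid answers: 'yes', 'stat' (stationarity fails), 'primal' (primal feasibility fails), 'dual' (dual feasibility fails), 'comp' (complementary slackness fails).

Gradient of f: grad f(x) = Q x + c = (-9, -3)
Constraint values g_i(x) = a_i^T x - b_i:
  g_1((2, -1)) = 0
  g_2((2, -1)) = 0
Stationarity residual: grad f(x) + sum_i lambda_i a_i = (0, 0)
  -> stationarity OK
Primal feasibility (all g_i <= 0): OK
Dual feasibility (all lambda_i >= 0): OK
Complementary slackness (lambda_i * g_i(x) = 0 for all i): OK

Verdict: yes, KKT holds.

yes


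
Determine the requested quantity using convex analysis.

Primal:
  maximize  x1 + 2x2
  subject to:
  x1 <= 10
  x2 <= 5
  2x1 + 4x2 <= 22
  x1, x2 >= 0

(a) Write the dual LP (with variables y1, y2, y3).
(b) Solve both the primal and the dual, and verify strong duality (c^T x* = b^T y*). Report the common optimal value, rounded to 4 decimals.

The standard primal-dual pair for 'max c^T x s.t. A x <= b, x >= 0' is:
  Dual:  min b^T y  s.t.  A^T y >= c,  y >= 0.

So the dual LP is:
  minimize  10y1 + 5y2 + 22y3
  subject to:
    y1 + 2y3 >= 1
    y2 + 4y3 >= 2
    y1, y2, y3 >= 0

Solving the primal: x* = (1, 5).
  primal value c^T x* = 11.
Solving the dual: y* = (0, 0, 0.5).
  dual value b^T y* = 11.
Strong duality: c^T x* = b^T y*. Confirmed.

11


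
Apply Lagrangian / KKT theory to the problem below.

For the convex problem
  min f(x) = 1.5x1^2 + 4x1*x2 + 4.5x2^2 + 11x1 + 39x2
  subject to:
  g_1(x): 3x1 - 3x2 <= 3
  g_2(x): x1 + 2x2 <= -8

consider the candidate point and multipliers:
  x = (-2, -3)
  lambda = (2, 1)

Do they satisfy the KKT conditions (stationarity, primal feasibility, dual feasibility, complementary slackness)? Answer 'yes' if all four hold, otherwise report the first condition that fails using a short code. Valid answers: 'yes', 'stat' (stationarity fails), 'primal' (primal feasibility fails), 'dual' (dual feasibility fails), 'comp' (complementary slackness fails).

Gradient of f: grad f(x) = Q x + c = (-7, 4)
Constraint values g_i(x) = a_i^T x - b_i:
  g_1((-2, -3)) = 0
  g_2((-2, -3)) = 0
Stationarity residual: grad f(x) + sum_i lambda_i a_i = (0, 0)
  -> stationarity OK
Primal feasibility (all g_i <= 0): OK
Dual feasibility (all lambda_i >= 0): OK
Complementary slackness (lambda_i * g_i(x) = 0 for all i): OK

Verdict: yes, KKT holds.

yes


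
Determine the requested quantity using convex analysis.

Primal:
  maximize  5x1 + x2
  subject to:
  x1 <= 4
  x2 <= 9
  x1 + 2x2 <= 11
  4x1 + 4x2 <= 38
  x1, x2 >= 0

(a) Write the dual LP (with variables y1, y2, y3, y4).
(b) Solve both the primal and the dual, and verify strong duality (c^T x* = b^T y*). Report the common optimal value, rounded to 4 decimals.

The standard primal-dual pair for 'max c^T x s.t. A x <= b, x >= 0' is:
  Dual:  min b^T y  s.t.  A^T y >= c,  y >= 0.

So the dual LP is:
  minimize  4y1 + 9y2 + 11y3 + 38y4
  subject to:
    y1 + y3 + 4y4 >= 5
    y2 + 2y3 + 4y4 >= 1
    y1, y2, y3, y4 >= 0

Solving the primal: x* = (4, 3.5).
  primal value c^T x* = 23.5.
Solving the dual: y* = (4.5, 0, 0.5, 0).
  dual value b^T y* = 23.5.
Strong duality: c^T x* = b^T y*. Confirmed.

23.5


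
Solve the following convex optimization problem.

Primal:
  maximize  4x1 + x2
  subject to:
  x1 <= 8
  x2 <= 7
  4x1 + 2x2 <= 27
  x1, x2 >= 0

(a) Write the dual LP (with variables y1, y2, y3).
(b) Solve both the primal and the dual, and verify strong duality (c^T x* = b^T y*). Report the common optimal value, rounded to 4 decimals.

The standard primal-dual pair for 'max c^T x s.t. A x <= b, x >= 0' is:
  Dual:  min b^T y  s.t.  A^T y >= c,  y >= 0.

So the dual LP is:
  minimize  8y1 + 7y2 + 27y3
  subject to:
    y1 + 4y3 >= 4
    y2 + 2y3 >= 1
    y1, y2, y3 >= 0

Solving the primal: x* = (6.75, 0).
  primal value c^T x* = 27.
Solving the dual: y* = (0, 0, 1).
  dual value b^T y* = 27.
Strong duality: c^T x* = b^T y*. Confirmed.

27


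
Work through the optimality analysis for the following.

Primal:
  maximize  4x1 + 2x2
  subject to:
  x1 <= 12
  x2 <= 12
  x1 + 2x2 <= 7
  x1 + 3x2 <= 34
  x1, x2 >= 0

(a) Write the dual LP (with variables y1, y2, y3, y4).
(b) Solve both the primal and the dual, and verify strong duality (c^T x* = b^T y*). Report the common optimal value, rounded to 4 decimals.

The standard primal-dual pair for 'max c^T x s.t. A x <= b, x >= 0' is:
  Dual:  min b^T y  s.t.  A^T y >= c,  y >= 0.

So the dual LP is:
  minimize  12y1 + 12y2 + 7y3 + 34y4
  subject to:
    y1 + y3 + y4 >= 4
    y2 + 2y3 + 3y4 >= 2
    y1, y2, y3, y4 >= 0

Solving the primal: x* = (7, 0).
  primal value c^T x* = 28.
Solving the dual: y* = (0, 0, 4, 0).
  dual value b^T y* = 28.
Strong duality: c^T x* = b^T y*. Confirmed.

28


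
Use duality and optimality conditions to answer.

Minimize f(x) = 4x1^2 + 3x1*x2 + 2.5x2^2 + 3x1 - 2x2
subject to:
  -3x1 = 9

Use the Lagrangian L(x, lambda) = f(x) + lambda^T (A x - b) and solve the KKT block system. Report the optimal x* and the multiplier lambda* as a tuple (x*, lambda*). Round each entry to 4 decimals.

Form the Lagrangian:
  L(x, lambda) = (1/2) x^T Q x + c^T x + lambda^T (A x - b)
Stationarity (grad_x L = 0): Q x + c + A^T lambda = 0.
Primal feasibility: A x = b.

This gives the KKT block system:
  [ Q   A^T ] [ x     ]   [-c ]
  [ A    0  ] [ lambda ] = [ b ]

Solving the linear system:
  x*      = (-3, 2.2)
  lambda* = (-4.8)
  f(x*)   = 14.9

x* = (-3, 2.2), lambda* = (-4.8)


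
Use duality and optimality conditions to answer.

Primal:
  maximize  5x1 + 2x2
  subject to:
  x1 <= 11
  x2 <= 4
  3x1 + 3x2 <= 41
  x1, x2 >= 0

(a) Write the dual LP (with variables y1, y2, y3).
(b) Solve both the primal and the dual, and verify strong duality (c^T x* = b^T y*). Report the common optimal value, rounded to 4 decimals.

The standard primal-dual pair for 'max c^T x s.t. A x <= b, x >= 0' is:
  Dual:  min b^T y  s.t.  A^T y >= c,  y >= 0.

So the dual LP is:
  minimize  11y1 + 4y2 + 41y3
  subject to:
    y1 + 3y3 >= 5
    y2 + 3y3 >= 2
    y1, y2, y3 >= 0

Solving the primal: x* = (11, 2.6667).
  primal value c^T x* = 60.3333.
Solving the dual: y* = (3, 0, 0.6667).
  dual value b^T y* = 60.3333.
Strong duality: c^T x* = b^T y*. Confirmed.

60.3333


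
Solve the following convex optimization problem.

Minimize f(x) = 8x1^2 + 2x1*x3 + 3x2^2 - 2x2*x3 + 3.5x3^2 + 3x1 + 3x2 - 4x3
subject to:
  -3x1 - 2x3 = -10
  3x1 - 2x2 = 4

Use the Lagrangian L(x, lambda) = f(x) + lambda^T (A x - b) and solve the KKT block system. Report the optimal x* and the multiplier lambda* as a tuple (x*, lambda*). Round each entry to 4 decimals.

Form the Lagrangian:
  L(x, lambda) = (1/2) x^T Q x + c^T x + lambda^T (A x - b)
Stationarity (grad_x L = 0): Q x + c + A^T lambda = 0.
Primal feasibility: A x = b.

This gives the KKT block system:
  [ Q   A^T ] [ x     ]   [-c ]
  [ A    0  ] [ lambda ] = [ b ]

Solving the linear system:
  x*      = (1.4093, 0.114, 2.886)
  lambda* = (9.3964, -1.044)
  f(x*)   = 45.5829

x* = (1.4093, 0.114, 2.886), lambda* = (9.3964, -1.044)


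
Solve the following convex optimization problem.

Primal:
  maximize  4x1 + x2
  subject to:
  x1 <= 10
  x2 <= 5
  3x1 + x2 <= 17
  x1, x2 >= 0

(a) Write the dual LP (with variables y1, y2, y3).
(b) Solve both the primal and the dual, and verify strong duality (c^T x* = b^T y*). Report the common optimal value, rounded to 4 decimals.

The standard primal-dual pair for 'max c^T x s.t. A x <= b, x >= 0' is:
  Dual:  min b^T y  s.t.  A^T y >= c,  y >= 0.

So the dual LP is:
  minimize  10y1 + 5y2 + 17y3
  subject to:
    y1 + 3y3 >= 4
    y2 + y3 >= 1
    y1, y2, y3 >= 0

Solving the primal: x* = (5.6667, 0).
  primal value c^T x* = 22.6667.
Solving the dual: y* = (0, 0, 1.3333).
  dual value b^T y* = 22.6667.
Strong duality: c^T x* = b^T y*. Confirmed.

22.6667


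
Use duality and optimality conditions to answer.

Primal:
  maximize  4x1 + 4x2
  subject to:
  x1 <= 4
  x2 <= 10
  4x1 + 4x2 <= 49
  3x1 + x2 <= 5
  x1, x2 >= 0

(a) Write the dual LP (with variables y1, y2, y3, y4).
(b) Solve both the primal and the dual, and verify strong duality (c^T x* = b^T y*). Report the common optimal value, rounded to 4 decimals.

The standard primal-dual pair for 'max c^T x s.t. A x <= b, x >= 0' is:
  Dual:  min b^T y  s.t.  A^T y >= c,  y >= 0.

So the dual LP is:
  minimize  4y1 + 10y2 + 49y3 + 5y4
  subject to:
    y1 + 4y3 + 3y4 >= 4
    y2 + 4y3 + y4 >= 4
    y1, y2, y3, y4 >= 0

Solving the primal: x* = (0, 5).
  primal value c^T x* = 20.
Solving the dual: y* = (0, 0, 0, 4).
  dual value b^T y* = 20.
Strong duality: c^T x* = b^T y*. Confirmed.

20


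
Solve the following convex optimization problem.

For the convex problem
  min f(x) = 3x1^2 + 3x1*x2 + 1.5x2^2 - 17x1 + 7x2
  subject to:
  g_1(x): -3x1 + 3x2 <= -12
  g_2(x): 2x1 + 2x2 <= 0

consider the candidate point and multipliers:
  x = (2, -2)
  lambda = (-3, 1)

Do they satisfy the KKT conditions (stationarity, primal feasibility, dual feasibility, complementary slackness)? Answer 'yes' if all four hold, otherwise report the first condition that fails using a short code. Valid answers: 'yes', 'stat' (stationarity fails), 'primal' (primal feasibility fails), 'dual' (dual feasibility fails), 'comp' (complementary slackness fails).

Gradient of f: grad f(x) = Q x + c = (-11, 7)
Constraint values g_i(x) = a_i^T x - b_i:
  g_1((2, -2)) = 0
  g_2((2, -2)) = 0
Stationarity residual: grad f(x) + sum_i lambda_i a_i = (0, 0)
  -> stationarity OK
Primal feasibility (all g_i <= 0): OK
Dual feasibility (all lambda_i >= 0): FAILS
Complementary slackness (lambda_i * g_i(x) = 0 for all i): OK

Verdict: the first failing condition is dual_feasibility -> dual.

dual


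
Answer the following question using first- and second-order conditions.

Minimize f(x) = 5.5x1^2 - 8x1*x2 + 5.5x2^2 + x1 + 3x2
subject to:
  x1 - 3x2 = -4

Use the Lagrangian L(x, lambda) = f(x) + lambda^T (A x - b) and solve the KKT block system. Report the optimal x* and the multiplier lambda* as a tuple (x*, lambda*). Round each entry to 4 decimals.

Form the Lagrangian:
  L(x, lambda) = (1/2) x^T Q x + c^T x + lambda^T (A x - b)
Stationarity (grad_x L = 0): Q x + c + A^T lambda = 0.
Primal feasibility: A x = b.

This gives the KKT block system:
  [ Q   A^T ] [ x     ]   [-c ]
  [ A    0  ] [ lambda ] = [ b ]

Solving the linear system:
  x*      = (0.5484, 1.5161)
  lambda* = (5.0968)
  f(x*)   = 12.7419

x* = (0.5484, 1.5161), lambda* = (5.0968)


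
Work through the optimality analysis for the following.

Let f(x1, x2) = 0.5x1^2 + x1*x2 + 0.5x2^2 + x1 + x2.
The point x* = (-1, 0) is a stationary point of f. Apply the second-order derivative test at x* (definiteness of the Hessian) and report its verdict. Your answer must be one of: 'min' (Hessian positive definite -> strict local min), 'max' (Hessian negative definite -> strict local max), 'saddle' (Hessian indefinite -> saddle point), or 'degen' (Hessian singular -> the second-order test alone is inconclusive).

Compute the Hessian H = grad^2 f:
  H = [[1, 1], [1, 1]]
Verify stationarity: grad f(x*) = H x* + g = (0, 0).
Eigenvalues of H: 0, 2.
H has a zero eigenvalue (singular; positive semidefinite but not definite), so H is neither positive definite, negative definite, nor indefinite. The second-order test alone is inconclusive -> degen.
(Indeed, f is constant along the null direction of H through x*, so x* is not a strict local extremum.)

degen


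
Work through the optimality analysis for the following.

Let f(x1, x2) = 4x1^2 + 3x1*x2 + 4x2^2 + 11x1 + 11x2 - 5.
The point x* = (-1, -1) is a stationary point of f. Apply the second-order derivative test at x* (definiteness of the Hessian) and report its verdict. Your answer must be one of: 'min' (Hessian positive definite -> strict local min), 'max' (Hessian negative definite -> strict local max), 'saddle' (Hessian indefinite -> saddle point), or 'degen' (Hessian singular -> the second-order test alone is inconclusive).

Compute the Hessian H = grad^2 f:
  H = [[8, 3], [3, 8]]
Verify stationarity: grad f(x*) = H x* + g = (0, 0).
Eigenvalues of H: 5, 11.
Both eigenvalues > 0, so H is positive definite -> x* is a strict local min.

min


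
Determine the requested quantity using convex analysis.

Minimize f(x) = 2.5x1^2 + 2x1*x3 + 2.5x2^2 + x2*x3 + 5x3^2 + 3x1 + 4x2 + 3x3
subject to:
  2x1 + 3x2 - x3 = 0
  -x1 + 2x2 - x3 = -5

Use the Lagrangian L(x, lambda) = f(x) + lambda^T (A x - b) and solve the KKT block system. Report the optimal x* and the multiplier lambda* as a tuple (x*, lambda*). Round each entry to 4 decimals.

Form the Lagrangian:
  L(x, lambda) = (1/2) x^T Q x + c^T x + lambda^T (A x - b)
Stationarity (grad_x L = 0): Q x + c + A^T lambda = 0.
Primal feasibility: A x = b.

This gives the KKT block system:
  [ Q   A^T ] [ x     ]   [-c ]
  [ A    0  ] [ lambda ] = [ b ]

Solving the linear system:
  x*      = (2.1751, -1.5253, -0.2256)
  lambda* = (-3.2852, 6.8538)
  f(x*)   = 17.0081

x* = (2.1751, -1.5253, -0.2256), lambda* = (-3.2852, 6.8538)


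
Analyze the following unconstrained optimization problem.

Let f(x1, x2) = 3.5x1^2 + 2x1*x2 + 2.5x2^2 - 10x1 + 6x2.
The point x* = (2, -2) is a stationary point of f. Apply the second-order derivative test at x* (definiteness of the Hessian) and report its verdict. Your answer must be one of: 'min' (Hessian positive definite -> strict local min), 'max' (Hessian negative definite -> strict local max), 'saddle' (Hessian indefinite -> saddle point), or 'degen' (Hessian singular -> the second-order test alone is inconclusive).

Compute the Hessian H = grad^2 f:
  H = [[7, 2], [2, 5]]
Verify stationarity: grad f(x*) = H x* + g = (0, 0).
Eigenvalues of H: 3.7639, 8.2361.
Both eigenvalues > 0, so H is positive definite -> x* is a strict local min.

min


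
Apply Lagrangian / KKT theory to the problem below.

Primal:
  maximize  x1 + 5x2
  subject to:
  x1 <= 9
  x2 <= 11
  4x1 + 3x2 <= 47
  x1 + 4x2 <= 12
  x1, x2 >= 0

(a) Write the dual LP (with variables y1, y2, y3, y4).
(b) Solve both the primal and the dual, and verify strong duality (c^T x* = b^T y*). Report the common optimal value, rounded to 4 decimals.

The standard primal-dual pair for 'max c^T x s.t. A x <= b, x >= 0' is:
  Dual:  min b^T y  s.t.  A^T y >= c,  y >= 0.

So the dual LP is:
  minimize  9y1 + 11y2 + 47y3 + 12y4
  subject to:
    y1 + 4y3 + y4 >= 1
    y2 + 3y3 + 4y4 >= 5
    y1, y2, y3, y4 >= 0

Solving the primal: x* = (0, 3).
  primal value c^T x* = 15.
Solving the dual: y* = (0, 0, 0, 1.25).
  dual value b^T y* = 15.
Strong duality: c^T x* = b^T y*. Confirmed.

15


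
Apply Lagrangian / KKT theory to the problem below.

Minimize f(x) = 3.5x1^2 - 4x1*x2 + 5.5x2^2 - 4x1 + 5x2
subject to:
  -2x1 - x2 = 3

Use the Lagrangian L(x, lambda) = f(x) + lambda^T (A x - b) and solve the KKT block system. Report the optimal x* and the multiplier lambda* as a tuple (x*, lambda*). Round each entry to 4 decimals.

Form the Lagrangian:
  L(x, lambda) = (1/2) x^T Q x + c^T x + lambda^T (A x - b)
Stationarity (grad_x L = 0): Q x + c + A^T lambda = 0.
Primal feasibility: A x = b.

This gives the KKT block system:
  [ Q   A^T ] [ x     ]   [-c ]
  [ A    0  ] [ lambda ] = [ b ]

Solving the linear system:
  x*      = (-0.9552, -1.0896)
  lambda* = (-3.1642)
  f(x*)   = 3.9328

x* = (-0.9552, -1.0896), lambda* = (-3.1642)


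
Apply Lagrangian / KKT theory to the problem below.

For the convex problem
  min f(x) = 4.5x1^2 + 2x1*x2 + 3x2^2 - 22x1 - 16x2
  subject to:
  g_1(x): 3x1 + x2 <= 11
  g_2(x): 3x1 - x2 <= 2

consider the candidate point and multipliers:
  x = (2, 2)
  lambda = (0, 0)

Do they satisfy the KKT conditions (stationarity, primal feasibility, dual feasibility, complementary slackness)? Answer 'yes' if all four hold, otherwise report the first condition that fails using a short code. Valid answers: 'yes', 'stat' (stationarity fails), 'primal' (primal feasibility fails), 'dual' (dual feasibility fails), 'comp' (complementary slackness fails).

Gradient of f: grad f(x) = Q x + c = (0, 0)
Constraint values g_i(x) = a_i^T x - b_i:
  g_1((2, 2)) = -3
  g_2((2, 2)) = 2
Stationarity residual: grad f(x) + sum_i lambda_i a_i = (0, 0)
  -> stationarity OK
Primal feasibility (all g_i <= 0): FAILS
Dual feasibility (all lambda_i >= 0): OK
Complementary slackness (lambda_i * g_i(x) = 0 for all i): OK

Verdict: the first failing condition is primal_feasibility -> primal.

primal


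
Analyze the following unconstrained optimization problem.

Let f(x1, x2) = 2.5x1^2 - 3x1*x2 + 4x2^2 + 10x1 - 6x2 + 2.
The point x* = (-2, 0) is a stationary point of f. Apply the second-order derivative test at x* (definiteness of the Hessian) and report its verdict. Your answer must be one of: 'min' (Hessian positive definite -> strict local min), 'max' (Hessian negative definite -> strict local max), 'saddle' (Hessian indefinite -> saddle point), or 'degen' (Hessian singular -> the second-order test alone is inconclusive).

Compute the Hessian H = grad^2 f:
  H = [[5, -3], [-3, 8]]
Verify stationarity: grad f(x*) = H x* + g = (0, 0).
Eigenvalues of H: 3.1459, 9.8541.
Both eigenvalues > 0, so H is positive definite -> x* is a strict local min.

min


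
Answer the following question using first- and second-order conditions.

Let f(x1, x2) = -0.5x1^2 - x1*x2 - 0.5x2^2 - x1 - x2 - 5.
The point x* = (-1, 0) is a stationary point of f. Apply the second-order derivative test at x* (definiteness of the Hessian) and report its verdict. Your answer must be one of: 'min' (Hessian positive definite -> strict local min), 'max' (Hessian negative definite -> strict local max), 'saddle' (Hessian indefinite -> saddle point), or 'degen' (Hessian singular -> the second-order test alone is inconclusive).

Compute the Hessian H = grad^2 f:
  H = [[-1, -1], [-1, -1]]
Verify stationarity: grad f(x*) = H x* + g = (0, 0).
Eigenvalues of H: -2, 0.
H has a zero eigenvalue (singular; negative semidefinite but not definite), so H is neither positive definite, negative definite, nor indefinite. The second-order test alone is inconclusive -> degen.
(Indeed, f is constant along the null direction of H through x*, so x* is not a strict local extremum.)

degen


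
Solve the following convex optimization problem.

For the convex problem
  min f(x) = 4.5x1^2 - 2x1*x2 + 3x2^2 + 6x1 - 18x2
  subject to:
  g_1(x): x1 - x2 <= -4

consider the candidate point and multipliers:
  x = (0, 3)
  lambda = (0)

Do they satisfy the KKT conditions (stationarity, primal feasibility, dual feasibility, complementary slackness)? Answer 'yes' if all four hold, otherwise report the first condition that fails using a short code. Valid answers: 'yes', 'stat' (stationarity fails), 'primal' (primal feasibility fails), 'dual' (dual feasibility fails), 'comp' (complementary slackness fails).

Gradient of f: grad f(x) = Q x + c = (0, 0)
Constraint values g_i(x) = a_i^T x - b_i:
  g_1((0, 3)) = 1
Stationarity residual: grad f(x) + sum_i lambda_i a_i = (0, 0)
  -> stationarity OK
Primal feasibility (all g_i <= 0): FAILS
Dual feasibility (all lambda_i >= 0): OK
Complementary slackness (lambda_i * g_i(x) = 0 for all i): OK

Verdict: the first failing condition is primal_feasibility -> primal.

primal


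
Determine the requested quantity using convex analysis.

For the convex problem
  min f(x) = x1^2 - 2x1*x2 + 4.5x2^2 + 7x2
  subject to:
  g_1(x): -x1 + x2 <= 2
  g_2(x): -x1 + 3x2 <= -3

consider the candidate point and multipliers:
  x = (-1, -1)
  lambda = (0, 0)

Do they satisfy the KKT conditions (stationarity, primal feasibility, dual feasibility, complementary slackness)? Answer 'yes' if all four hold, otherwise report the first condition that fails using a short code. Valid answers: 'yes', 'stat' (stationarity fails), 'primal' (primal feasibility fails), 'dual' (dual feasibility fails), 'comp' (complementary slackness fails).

Gradient of f: grad f(x) = Q x + c = (0, 0)
Constraint values g_i(x) = a_i^T x - b_i:
  g_1((-1, -1)) = -2
  g_2((-1, -1)) = 1
Stationarity residual: grad f(x) + sum_i lambda_i a_i = (0, 0)
  -> stationarity OK
Primal feasibility (all g_i <= 0): FAILS
Dual feasibility (all lambda_i >= 0): OK
Complementary slackness (lambda_i * g_i(x) = 0 for all i): OK

Verdict: the first failing condition is primal_feasibility -> primal.

primal


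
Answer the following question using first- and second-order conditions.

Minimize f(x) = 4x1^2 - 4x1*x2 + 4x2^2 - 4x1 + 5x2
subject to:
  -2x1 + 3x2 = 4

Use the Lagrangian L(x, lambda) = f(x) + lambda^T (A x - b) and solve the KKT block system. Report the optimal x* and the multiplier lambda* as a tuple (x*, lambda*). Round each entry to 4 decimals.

Form the Lagrangian:
  L(x, lambda) = (1/2) x^T Q x + c^T x + lambda^T (A x - b)
Stationarity (grad_x L = 0): Q x + c + A^T lambda = 0.
Primal feasibility: A x = b.

This gives the KKT block system:
  [ Q   A^T ] [ x     ]   [-c ]
  [ A    0  ] [ lambda ] = [ b ]

Solving the linear system:
  x*      = (-0.1786, 1.2143)
  lambda* = (-5.1429)
  f(x*)   = 13.6786

x* = (-0.1786, 1.2143), lambda* = (-5.1429)


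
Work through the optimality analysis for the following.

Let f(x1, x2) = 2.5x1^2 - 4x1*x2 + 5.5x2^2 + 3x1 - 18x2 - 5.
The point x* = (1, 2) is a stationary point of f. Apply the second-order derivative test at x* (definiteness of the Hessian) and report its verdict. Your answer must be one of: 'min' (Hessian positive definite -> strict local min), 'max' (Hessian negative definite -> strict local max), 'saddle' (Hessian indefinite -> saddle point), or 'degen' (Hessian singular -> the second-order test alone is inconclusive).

Compute the Hessian H = grad^2 f:
  H = [[5, -4], [-4, 11]]
Verify stationarity: grad f(x*) = H x* + g = (0, 0).
Eigenvalues of H: 3, 13.
Both eigenvalues > 0, so H is positive definite -> x* is a strict local min.

min


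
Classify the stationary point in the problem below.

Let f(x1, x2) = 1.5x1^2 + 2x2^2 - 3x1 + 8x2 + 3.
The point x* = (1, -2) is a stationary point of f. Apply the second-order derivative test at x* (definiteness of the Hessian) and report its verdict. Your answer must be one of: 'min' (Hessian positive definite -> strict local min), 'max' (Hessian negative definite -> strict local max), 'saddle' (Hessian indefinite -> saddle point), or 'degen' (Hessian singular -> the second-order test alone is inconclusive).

Compute the Hessian H = grad^2 f:
  H = [[3, 0], [0, 4]]
Verify stationarity: grad f(x*) = H x* + g = (0, 0).
Eigenvalues of H: 3, 4.
Both eigenvalues > 0, so H is positive definite -> x* is a strict local min.

min


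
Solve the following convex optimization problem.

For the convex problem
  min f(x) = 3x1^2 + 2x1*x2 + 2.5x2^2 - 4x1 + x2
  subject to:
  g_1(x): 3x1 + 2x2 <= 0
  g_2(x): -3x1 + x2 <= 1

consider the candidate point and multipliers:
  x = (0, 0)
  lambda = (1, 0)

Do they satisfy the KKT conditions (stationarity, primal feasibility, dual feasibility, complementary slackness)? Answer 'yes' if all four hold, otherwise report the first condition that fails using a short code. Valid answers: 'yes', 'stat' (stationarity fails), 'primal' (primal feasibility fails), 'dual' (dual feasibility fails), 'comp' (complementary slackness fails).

Gradient of f: grad f(x) = Q x + c = (-4, 1)
Constraint values g_i(x) = a_i^T x - b_i:
  g_1((0, 0)) = 0
  g_2((0, 0)) = -1
Stationarity residual: grad f(x) + sum_i lambda_i a_i = (-1, 3)
  -> stationarity FAILS
Primal feasibility (all g_i <= 0): OK
Dual feasibility (all lambda_i >= 0): OK
Complementary slackness (lambda_i * g_i(x) = 0 for all i): OK

Verdict: the first failing condition is stationarity -> stat.

stat


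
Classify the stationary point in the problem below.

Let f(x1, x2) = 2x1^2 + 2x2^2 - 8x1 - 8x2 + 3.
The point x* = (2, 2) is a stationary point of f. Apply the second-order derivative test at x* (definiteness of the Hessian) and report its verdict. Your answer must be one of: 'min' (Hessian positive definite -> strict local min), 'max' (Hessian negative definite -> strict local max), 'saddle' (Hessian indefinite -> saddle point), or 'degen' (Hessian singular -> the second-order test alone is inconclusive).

Compute the Hessian H = grad^2 f:
  H = [[4, 0], [0, 4]]
Verify stationarity: grad f(x*) = H x* + g = (0, 0).
Eigenvalues of H: 4, 4.
Both eigenvalues > 0, so H is positive definite -> x* is a strict local min.

min


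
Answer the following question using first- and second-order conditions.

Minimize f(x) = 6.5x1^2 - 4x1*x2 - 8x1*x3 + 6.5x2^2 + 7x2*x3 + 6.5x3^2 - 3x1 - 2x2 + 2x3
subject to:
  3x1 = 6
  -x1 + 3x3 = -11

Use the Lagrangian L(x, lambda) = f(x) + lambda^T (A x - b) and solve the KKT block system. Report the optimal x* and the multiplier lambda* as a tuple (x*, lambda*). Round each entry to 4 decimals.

Form the Lagrangian:
  L(x, lambda) = (1/2) x^T Q x + c^T x + lambda^T (A x - b)
Stationarity (grad_x L = 0): Q x + c + A^T lambda = 0.
Primal feasibility: A x = b.

This gives the KKT block system:
  [ Q   A^T ] [ x     ]   [-c ]
  [ A    0  ] [ lambda ] = [ b ]

Solving the linear system:
  x*      = (2, 2.3846, -3)
  lambda* = (-8.453, 12.1026)
  f(x*)   = 83.5385

x* = (2, 2.3846, -3), lambda* = (-8.453, 12.1026)


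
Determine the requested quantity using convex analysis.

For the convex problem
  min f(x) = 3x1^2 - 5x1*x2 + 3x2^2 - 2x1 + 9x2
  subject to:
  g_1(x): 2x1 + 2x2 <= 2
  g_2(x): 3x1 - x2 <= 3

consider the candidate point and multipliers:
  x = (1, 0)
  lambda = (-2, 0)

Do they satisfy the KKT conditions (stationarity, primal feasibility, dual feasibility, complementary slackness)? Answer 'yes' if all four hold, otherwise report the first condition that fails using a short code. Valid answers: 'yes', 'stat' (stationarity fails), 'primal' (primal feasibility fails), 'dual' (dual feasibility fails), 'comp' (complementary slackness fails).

Gradient of f: grad f(x) = Q x + c = (4, 4)
Constraint values g_i(x) = a_i^T x - b_i:
  g_1((1, 0)) = 0
  g_2((1, 0)) = 0
Stationarity residual: grad f(x) + sum_i lambda_i a_i = (0, 0)
  -> stationarity OK
Primal feasibility (all g_i <= 0): OK
Dual feasibility (all lambda_i >= 0): FAILS
Complementary slackness (lambda_i * g_i(x) = 0 for all i): OK

Verdict: the first failing condition is dual_feasibility -> dual.

dual


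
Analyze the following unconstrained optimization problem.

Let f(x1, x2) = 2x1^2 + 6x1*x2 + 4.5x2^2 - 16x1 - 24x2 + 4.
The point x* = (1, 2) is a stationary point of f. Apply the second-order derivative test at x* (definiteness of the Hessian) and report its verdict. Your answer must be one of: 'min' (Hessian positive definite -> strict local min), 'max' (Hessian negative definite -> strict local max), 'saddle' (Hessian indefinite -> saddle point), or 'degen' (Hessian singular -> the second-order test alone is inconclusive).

Compute the Hessian H = grad^2 f:
  H = [[4, 6], [6, 9]]
Verify stationarity: grad f(x*) = H x* + g = (0, 0).
Eigenvalues of H: 0, 13.
H has a zero eigenvalue (singular; positive semidefinite but not definite), so H is neither positive definite, negative definite, nor indefinite. The second-order test alone is inconclusive -> degen.
(Indeed, f is constant along the null direction of H through x*, so x* is not a strict local extremum.)

degen


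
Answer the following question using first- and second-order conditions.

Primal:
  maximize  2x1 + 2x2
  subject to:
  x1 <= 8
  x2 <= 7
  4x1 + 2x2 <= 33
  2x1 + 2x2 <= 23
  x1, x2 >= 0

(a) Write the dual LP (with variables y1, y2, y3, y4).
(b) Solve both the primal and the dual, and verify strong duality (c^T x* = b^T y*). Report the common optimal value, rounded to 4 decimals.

The standard primal-dual pair for 'max c^T x s.t. A x <= b, x >= 0' is:
  Dual:  min b^T y  s.t.  A^T y >= c,  y >= 0.

So the dual LP is:
  minimize  8y1 + 7y2 + 33y3 + 23y4
  subject to:
    y1 + 4y3 + 2y4 >= 2
    y2 + 2y3 + 2y4 >= 2
    y1, y2, y3, y4 >= 0

Solving the primal: x* = (5, 6.5).
  primal value c^T x* = 23.
Solving the dual: y* = (0, 0, 0, 1).
  dual value b^T y* = 23.
Strong duality: c^T x* = b^T y*. Confirmed.

23


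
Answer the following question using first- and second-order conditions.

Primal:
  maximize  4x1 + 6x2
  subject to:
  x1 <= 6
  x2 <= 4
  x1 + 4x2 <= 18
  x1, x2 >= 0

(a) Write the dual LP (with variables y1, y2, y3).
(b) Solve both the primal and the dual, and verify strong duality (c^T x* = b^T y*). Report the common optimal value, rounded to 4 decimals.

The standard primal-dual pair for 'max c^T x s.t. A x <= b, x >= 0' is:
  Dual:  min b^T y  s.t.  A^T y >= c,  y >= 0.

So the dual LP is:
  minimize  6y1 + 4y2 + 18y3
  subject to:
    y1 + y3 >= 4
    y2 + 4y3 >= 6
    y1, y2, y3 >= 0

Solving the primal: x* = (6, 3).
  primal value c^T x* = 42.
Solving the dual: y* = (2.5, 0, 1.5).
  dual value b^T y* = 42.
Strong duality: c^T x* = b^T y*. Confirmed.

42


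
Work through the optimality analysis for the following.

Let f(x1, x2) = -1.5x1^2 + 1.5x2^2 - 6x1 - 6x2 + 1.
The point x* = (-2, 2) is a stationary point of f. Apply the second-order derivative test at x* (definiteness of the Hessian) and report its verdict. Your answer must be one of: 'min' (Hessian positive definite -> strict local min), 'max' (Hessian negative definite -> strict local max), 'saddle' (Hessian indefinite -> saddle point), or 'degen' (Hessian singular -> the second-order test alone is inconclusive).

Compute the Hessian H = grad^2 f:
  H = [[-3, 0], [0, 3]]
Verify stationarity: grad f(x*) = H x* + g = (0, 0).
Eigenvalues of H: -3, 3.
Eigenvalues have mixed signs, so H is indefinite -> x* is a saddle point.

saddle


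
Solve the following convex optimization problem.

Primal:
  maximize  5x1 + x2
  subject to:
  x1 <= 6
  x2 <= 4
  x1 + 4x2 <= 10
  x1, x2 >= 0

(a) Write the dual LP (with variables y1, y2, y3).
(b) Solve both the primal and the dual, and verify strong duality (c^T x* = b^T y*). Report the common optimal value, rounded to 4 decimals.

The standard primal-dual pair for 'max c^T x s.t. A x <= b, x >= 0' is:
  Dual:  min b^T y  s.t.  A^T y >= c,  y >= 0.

So the dual LP is:
  minimize  6y1 + 4y2 + 10y3
  subject to:
    y1 + y3 >= 5
    y2 + 4y3 >= 1
    y1, y2, y3 >= 0

Solving the primal: x* = (6, 1).
  primal value c^T x* = 31.
Solving the dual: y* = (4.75, 0, 0.25).
  dual value b^T y* = 31.
Strong duality: c^T x* = b^T y*. Confirmed.

31


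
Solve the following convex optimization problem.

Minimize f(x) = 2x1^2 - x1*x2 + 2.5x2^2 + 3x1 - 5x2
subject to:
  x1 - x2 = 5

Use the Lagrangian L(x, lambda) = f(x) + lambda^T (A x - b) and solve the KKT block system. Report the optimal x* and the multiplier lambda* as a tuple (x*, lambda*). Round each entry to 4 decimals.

Form the Lagrangian:
  L(x, lambda) = (1/2) x^T Q x + c^T x + lambda^T (A x - b)
Stationarity (grad_x L = 0): Q x + c + A^T lambda = 0.
Primal feasibility: A x = b.

This gives the KKT block system:
  [ Q   A^T ] [ x     ]   [-c ]
  [ A    0  ] [ lambda ] = [ b ]

Solving the linear system:
  x*      = (3.1429, -1.8571)
  lambda* = (-17.4286)
  f(x*)   = 52.9286

x* = (3.1429, -1.8571), lambda* = (-17.4286)


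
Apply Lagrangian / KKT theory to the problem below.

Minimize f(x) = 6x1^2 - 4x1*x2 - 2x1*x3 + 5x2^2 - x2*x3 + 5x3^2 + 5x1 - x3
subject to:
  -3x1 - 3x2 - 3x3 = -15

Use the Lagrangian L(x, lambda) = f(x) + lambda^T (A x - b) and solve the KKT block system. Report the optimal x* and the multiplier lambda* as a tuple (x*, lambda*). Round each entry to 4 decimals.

Form the Lagrangian:
  L(x, lambda) = (1/2) x^T Q x + c^T x + lambda^T (A x - b)
Stationarity (grad_x L = 0): Q x + c + A^T lambda = 0.
Primal feasibility: A x = b.

This gives the KKT block system:
  [ Q   A^T ] [ x     ]   [-c ]
  [ A    0  ] [ lambda ] = [ b ]

Solving the linear system:
  x*      = (1.4297, 1.8697, 1.7006)
  lambda* = (3.759)
  f(x*)   = 30.9165

x* = (1.4297, 1.8697, 1.7006), lambda* = (3.759)


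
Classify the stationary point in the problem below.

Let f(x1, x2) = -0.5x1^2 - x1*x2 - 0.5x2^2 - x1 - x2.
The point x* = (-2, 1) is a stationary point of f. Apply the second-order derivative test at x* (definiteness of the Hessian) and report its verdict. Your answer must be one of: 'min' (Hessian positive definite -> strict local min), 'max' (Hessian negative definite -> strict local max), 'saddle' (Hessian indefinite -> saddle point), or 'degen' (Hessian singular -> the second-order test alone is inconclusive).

Compute the Hessian H = grad^2 f:
  H = [[-1, -1], [-1, -1]]
Verify stationarity: grad f(x*) = H x* + g = (0, 0).
Eigenvalues of H: -2, 0.
H has a zero eigenvalue (singular; negative semidefinite but not definite), so H is neither positive definite, negative definite, nor indefinite. The second-order test alone is inconclusive -> degen.
(Indeed, f is constant along the null direction of H through x*, so x* is not a strict local extremum.)

degen


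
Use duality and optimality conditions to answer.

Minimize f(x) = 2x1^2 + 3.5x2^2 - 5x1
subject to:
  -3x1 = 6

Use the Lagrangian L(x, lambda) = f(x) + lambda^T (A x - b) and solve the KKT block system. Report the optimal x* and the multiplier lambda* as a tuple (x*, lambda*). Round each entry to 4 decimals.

Form the Lagrangian:
  L(x, lambda) = (1/2) x^T Q x + c^T x + lambda^T (A x - b)
Stationarity (grad_x L = 0): Q x + c + A^T lambda = 0.
Primal feasibility: A x = b.

This gives the KKT block system:
  [ Q   A^T ] [ x     ]   [-c ]
  [ A    0  ] [ lambda ] = [ b ]

Solving the linear system:
  x*      = (-2, 0)
  lambda* = (-4.3333)
  f(x*)   = 18

x* = (-2, 0), lambda* = (-4.3333)


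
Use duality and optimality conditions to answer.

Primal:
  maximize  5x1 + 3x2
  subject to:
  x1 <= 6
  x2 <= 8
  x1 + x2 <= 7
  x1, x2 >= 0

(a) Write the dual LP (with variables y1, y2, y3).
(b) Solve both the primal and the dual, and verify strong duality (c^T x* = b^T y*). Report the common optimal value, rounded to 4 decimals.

The standard primal-dual pair for 'max c^T x s.t. A x <= b, x >= 0' is:
  Dual:  min b^T y  s.t.  A^T y >= c,  y >= 0.

So the dual LP is:
  minimize  6y1 + 8y2 + 7y3
  subject to:
    y1 + y3 >= 5
    y2 + y3 >= 3
    y1, y2, y3 >= 0

Solving the primal: x* = (6, 1).
  primal value c^T x* = 33.
Solving the dual: y* = (2, 0, 3).
  dual value b^T y* = 33.
Strong duality: c^T x* = b^T y*. Confirmed.

33


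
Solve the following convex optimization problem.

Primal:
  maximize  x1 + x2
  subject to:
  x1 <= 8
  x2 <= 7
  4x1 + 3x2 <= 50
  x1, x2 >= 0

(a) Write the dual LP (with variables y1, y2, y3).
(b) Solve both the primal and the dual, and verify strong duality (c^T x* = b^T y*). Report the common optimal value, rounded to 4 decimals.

The standard primal-dual pair for 'max c^T x s.t. A x <= b, x >= 0' is:
  Dual:  min b^T y  s.t.  A^T y >= c,  y >= 0.

So the dual LP is:
  minimize  8y1 + 7y2 + 50y3
  subject to:
    y1 + 4y3 >= 1
    y2 + 3y3 >= 1
    y1, y2, y3 >= 0

Solving the primal: x* = (7.25, 7).
  primal value c^T x* = 14.25.
Solving the dual: y* = (0, 0.25, 0.25).
  dual value b^T y* = 14.25.
Strong duality: c^T x* = b^T y*. Confirmed.

14.25


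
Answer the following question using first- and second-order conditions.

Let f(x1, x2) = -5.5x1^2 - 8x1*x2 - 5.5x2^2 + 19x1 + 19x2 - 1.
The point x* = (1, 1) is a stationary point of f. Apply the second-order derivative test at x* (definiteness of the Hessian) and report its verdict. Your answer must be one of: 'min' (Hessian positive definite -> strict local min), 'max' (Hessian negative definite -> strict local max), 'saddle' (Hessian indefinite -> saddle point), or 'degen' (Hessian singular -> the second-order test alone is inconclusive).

Compute the Hessian H = grad^2 f:
  H = [[-11, -8], [-8, -11]]
Verify stationarity: grad f(x*) = H x* + g = (0, 0).
Eigenvalues of H: -19, -3.
Both eigenvalues < 0, so H is negative definite -> x* is a strict local max.

max


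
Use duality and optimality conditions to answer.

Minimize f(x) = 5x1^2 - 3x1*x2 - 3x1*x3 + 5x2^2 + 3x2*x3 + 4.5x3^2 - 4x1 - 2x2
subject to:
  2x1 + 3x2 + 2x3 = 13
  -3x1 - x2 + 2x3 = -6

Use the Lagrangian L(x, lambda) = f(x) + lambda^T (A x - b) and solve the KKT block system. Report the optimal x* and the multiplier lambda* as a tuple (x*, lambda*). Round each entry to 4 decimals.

Form the Lagrangian:
  L(x, lambda) = (1/2) x^T Q x + c^T x + lambda^T (A x - b)
Stationarity (grad_x L = 0): Q x + c + A^T lambda = 0.
Primal feasibility: A x = b.

This gives the KKT block system:
  [ Q   A^T ] [ x     ]   [-c ]
  [ A    0  ] [ lambda ] = [ b ]

Solving the linear system:
  x*      = (2.2465, 1.9418, 1.3407)
  lambda* = (-5.0693, -0.5069)
  f(x*)   = 24.9945

x* = (2.2465, 1.9418, 1.3407), lambda* = (-5.0693, -0.5069)


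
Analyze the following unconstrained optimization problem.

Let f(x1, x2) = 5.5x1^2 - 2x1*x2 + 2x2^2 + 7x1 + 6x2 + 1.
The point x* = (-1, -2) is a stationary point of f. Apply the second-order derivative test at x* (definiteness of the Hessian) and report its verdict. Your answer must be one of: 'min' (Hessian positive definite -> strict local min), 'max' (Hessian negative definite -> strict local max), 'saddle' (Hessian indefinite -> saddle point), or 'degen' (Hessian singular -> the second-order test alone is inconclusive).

Compute the Hessian H = grad^2 f:
  H = [[11, -2], [-2, 4]]
Verify stationarity: grad f(x*) = H x* + g = (0, 0).
Eigenvalues of H: 3.4689, 11.5311.
Both eigenvalues > 0, so H is positive definite -> x* is a strict local min.

min


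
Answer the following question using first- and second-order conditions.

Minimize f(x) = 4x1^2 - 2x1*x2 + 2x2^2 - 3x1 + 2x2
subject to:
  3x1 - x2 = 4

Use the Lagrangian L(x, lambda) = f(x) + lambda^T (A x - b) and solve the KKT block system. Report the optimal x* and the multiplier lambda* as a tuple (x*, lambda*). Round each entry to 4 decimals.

Form the Lagrangian:
  L(x, lambda) = (1/2) x^T Q x + c^T x + lambda^T (A x - b)
Stationarity (grad_x L = 0): Q x + c + A^T lambda = 0.
Primal feasibility: A x = b.

This gives the KKT block system:
  [ Q   A^T ] [ x     ]   [-c ]
  [ A    0  ] [ lambda ] = [ b ]

Solving the linear system:
  x*      = (1.1562, -0.5312)
  lambda* = (-2.4375)
  f(x*)   = 2.6094

x* = (1.1562, -0.5312), lambda* = (-2.4375)
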